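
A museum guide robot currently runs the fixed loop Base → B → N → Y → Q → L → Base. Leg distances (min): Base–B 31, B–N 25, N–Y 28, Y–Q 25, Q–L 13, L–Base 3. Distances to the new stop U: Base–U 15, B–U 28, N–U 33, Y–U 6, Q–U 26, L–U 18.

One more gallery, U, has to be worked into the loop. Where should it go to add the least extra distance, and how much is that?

Minimum extra distance: 7 min, inserting U between Y and Q.

Insertion cost between consecutive stops i–j is d(i,U) + d(U,j) − d(i,j):
  between Base and B: 15 + 28 − 31 = 12
  between B and N: 28 + 33 − 25 = 36
  between N and Y: 33 + 6 − 28 = 11
  between Y and Q: 6 + 26 − 25 = 7
  between Q and L: 26 + 18 − 13 = 31
  between L and Base: 18 + 15 − 3 = 30
Cheapest insertion is between Y and Q, adding 7.
New total = 125 + 7 = 132.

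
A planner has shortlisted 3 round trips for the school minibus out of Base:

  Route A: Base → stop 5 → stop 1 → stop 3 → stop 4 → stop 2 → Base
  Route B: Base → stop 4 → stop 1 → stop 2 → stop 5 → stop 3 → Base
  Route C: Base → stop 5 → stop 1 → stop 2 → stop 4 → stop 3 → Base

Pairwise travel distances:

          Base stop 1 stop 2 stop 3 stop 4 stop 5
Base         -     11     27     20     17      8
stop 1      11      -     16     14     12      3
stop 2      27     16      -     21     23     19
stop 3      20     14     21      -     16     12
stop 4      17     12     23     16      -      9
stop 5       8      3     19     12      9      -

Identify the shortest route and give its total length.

Route A: 8 + 3 + 14 + 16 + 23 + 27 = 91
Route B: 17 + 12 + 16 + 19 + 12 + 20 = 96
Route C: 8 + 3 + 16 + 23 + 16 + 20 = 86

Shortest is Route C, total 86.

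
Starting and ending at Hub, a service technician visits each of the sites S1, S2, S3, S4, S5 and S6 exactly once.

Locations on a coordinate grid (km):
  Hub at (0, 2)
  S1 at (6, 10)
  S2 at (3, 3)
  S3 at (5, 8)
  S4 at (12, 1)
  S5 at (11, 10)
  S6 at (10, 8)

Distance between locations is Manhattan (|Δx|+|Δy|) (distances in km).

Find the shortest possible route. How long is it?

There are 360 distinct closed tours to check (reversals are equivalent).
Hub - S1 - S2 - S3 - S4 - S5 - S6 - Hub: 14+10+7+14+10+3+16 = 74
Hub - S1 - S2 - S3 - S4 - S6 - S5 - Hub: 14+10+7+14+9+3+19 = 76
Hub - S1 - S2 - S3 - S5 - S4 - S6 - Hub: 14+10+7+8+10+9+16 = 74
Hub - S1 - S2 - S3 - S5 - S6 - S4 - Hub: 14+10+7+8+3+9+13 = 64
Hub - S1 - S2 - S3 - S6 - S4 - S5 - Hub: 14+10+7+5+9+10+19 = 74
Hub - S1 - S2 - S3 - S6 - S5 - S4 - Hub: 14+10+7+5+3+10+13 = 62
Hub - S1 - S2 - S4 - S3 - S5 - S6 - Hub: 14+10+11+14+8+3+16 = 76
Hub - S1 - S2 - S4 - S3 - S6 - S5 - Hub: 14+10+11+14+5+3+19 = 76
… (352 more)
Hub - S2 - S3 - S1 - S5 - S6 - S4 - Hub: 4+7+3+5+3+9+13 = 44  ← best
The minimum is 44.
One optimal route: Hub → S2 → S3 → S1 → S5 → S6 → S4 → Hub (or its reverse).

44 km — the shortest possible round trip.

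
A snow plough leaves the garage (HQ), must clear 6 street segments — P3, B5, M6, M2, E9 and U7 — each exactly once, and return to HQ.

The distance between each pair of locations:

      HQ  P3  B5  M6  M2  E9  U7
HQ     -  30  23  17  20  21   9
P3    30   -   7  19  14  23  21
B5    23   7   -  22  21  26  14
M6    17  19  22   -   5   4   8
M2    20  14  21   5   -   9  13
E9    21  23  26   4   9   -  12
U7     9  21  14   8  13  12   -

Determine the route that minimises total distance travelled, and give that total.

74 — the shortest possible round trip.

With 6 stops there are 6!/2 = 360 distinct round trips (a route and its reverse cost the same).
HQ → P3 → B5 → M6 → M2 → E9 → U7 → HQ: 30+7+22+5+9+12+9 = 94
HQ → P3 → B5 → M6 → M2 → U7 → E9 → HQ: 30+7+22+5+13+12+21 = 110
HQ → P3 → B5 → M6 → E9 → M2 → U7 → HQ: 30+7+22+4+9+13+9 = 94
HQ → P3 → B5 → M6 → E9 → U7 → M2 → HQ: 30+7+22+4+12+13+20 = 108
HQ → P3 → B5 → M6 → U7 → M2 → E9 → HQ: 30+7+22+8+13+9+21 = 110
HQ → P3 → B5 → M6 → U7 → E9 → M2 → HQ: 30+7+22+8+12+9+20 = 108
HQ → P3 → B5 → M2 → M6 → E9 → U7 → HQ: 30+7+21+5+4+12+9 = 88
HQ → P3 → B5 → M2 → M6 → U7 → E9 → HQ: 30+7+21+5+8+12+21 = 104
… (352 more)
HQ → B5 → P3 → M2 → M6 → E9 → U7 → HQ: 23+7+14+5+4+12+9 = 74  ← best
The minimum is 74.
One optimal route: HQ → B5 → P3 → M2 → M6 → E9 → U7 → HQ (or its reverse).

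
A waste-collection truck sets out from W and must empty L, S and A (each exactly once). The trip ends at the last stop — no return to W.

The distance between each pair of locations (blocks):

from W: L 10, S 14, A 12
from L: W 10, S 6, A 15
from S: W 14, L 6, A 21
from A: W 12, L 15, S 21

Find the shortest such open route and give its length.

There are 3! = 6 possible orderings.
W - L - S - A: 10+6+21 = 37
W - L - A - S: 10+15+21 = 46
W - S - L - A: 14+6+15 = 35
W - S - A - L: 14+21+15 = 50
W - A - L - S: 12+15+6 = 33
W - A - S - L: 12+21+6 = 39
The minimum is 33.
One shortest path: W → A → L → S.

33 blocks — the minimum one-way total.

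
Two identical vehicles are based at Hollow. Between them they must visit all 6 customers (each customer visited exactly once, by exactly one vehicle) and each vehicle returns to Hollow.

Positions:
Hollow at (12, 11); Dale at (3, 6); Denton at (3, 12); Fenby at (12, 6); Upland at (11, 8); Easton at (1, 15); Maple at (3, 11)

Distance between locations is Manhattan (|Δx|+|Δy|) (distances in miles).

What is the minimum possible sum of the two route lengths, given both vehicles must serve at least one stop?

Minimum combined distance: 48 miles.

Try each way of splitting the stops between the two vehicles (each non-empty) and, for each split, find the best tour for each vehicle:
  {Dale} + {Denton, Fenby, Upland, Easton, Maple}: 28 + 40 = 68
  {Denton} + {Dale, Fenby, Upland, Easton, Maple}: 20 + 42 = 62
  {Dale, Denton} + {Fenby, Upland, Easton, Maple}: 30 + 40 = 70
  {Fenby} + {Dale, Denton, Upland, Easton, Maple}: 10 + 40 = 50
  {Dale, Fenby} + {Denton, Upland, Easton, Maple}: 28 + 36 = 64
  {Denton, Fenby} + {Dale, Upland, Easton, Maple}: 30 + 40 = 70
  … (31 splits in total)
  {Upland} + {Dale, Denton, Fenby, Easton, Maple}: 8 + 40 = 48  ← best
Best: vehicle 1 Hollow → Upland → Hollow = 8; vehicle 2 Hollow → Denton → Easton → Maple → Dale → Fenby → Hollow = 40; combined 48.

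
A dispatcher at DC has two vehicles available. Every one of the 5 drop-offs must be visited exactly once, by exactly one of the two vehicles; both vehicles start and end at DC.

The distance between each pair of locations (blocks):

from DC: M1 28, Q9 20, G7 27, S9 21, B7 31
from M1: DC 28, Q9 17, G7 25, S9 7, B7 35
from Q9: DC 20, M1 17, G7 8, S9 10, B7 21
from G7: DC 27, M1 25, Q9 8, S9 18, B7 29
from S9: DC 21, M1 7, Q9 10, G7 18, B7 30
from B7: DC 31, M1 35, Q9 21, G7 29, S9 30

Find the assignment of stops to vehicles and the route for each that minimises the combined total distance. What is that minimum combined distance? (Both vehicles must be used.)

There are 2^4 − 1 = 15 ways to divide the 5 stops into two non-empty groups. For each, the best each vehicle can do is its own shortest tour through its group:
  {M1} + {Q9, G7, S9, B7}: 56 + 99 = 155
  {Q9} + {M1, G7, S9, B7}: 40 + 113 = 153
  {M1, Q9} + {G7, S9, B7}: 65 + 99 = 164
  {G7} + {M1, Q9, S9, B7}: 54 + 97 = 151
  {M1, G7} + {Q9, S9, B7}: 80 + 83 = 163
  {Q9, G7} + {M1, S9, B7}: 55 + 94 = 149
  … (15 splits in total)
  {M1, Q9, G7, S9} + {B7}: 80 + 62 = 142  ← best
Best: vehicle 1 DC → M1 → S9 → Q9 → G7 → DC = 80; vehicle 2 DC → B7 → DC = 62; combined 142.

Minimum combined distance: 142 blocks.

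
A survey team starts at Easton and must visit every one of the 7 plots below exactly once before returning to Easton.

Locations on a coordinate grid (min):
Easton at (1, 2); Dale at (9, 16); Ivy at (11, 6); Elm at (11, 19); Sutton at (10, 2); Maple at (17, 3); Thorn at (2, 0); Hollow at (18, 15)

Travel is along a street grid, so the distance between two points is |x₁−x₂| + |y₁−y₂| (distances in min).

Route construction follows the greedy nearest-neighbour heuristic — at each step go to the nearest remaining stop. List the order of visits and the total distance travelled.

From Easton: distances to unvisited — Thorn=3, Sutton=9, Ivy=14, Maple=17, Dale=22, Elm=27, Hollow=30. Nearest is Thorn (3).
From Thorn: distances to unvisited — Sutton=10, Ivy=15, Maple=18, Dale=23, Elm=28, Hollow=31. Nearest is Sutton (10).
From Sutton: distances to unvisited — Ivy=5, Maple=8, Dale=15, Elm=18, Hollow=21. Nearest is Ivy (5).
From Ivy: distances to unvisited — Maple=9, Dale=12, Elm=13, Hollow=16. Nearest is Maple (9).
From Maple: distances to unvisited — Hollow=13, Dale=21, Elm=22. Nearest is Hollow (13).
From Hollow: distances to unvisited — Dale=10, Elm=11. Nearest is Dale (10).
From Dale: distances to unvisited — Elm=5. Nearest is Elm (5).
Return Elm→Easton: 27.
Total = 3 + 10 + 5 + 9 + 13 + 10 + 5 + 27 = 82.

82 min along Easton → Thorn → Sutton → Ivy → Maple → Hollow → Dale → Elm → Easton.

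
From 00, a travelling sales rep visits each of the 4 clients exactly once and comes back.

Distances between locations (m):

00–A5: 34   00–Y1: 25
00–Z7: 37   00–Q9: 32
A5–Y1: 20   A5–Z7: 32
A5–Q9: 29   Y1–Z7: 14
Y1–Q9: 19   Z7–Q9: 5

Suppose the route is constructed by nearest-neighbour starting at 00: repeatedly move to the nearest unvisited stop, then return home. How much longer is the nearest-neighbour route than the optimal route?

00: Y1=25, Q9=32, A5=34, Z7=37 ⇒ Y1
Y1: Z7=14, Q9=19, A5=20 ⇒ Z7
Z7: Q9=5, A5=32 ⇒ Q9
Q9: A5=29 ⇒ A5
NN route 00 → Y1 → Z7 → Q9 → A5 → 00 costs 107.
Optimal: 00 → A5 → Y1 → Z7 → Q9 → 00 costs 105 (by enumerating all 12 distinct tours).
Excess = 107 − 105 = 2.

2 m longer than the optimal tour.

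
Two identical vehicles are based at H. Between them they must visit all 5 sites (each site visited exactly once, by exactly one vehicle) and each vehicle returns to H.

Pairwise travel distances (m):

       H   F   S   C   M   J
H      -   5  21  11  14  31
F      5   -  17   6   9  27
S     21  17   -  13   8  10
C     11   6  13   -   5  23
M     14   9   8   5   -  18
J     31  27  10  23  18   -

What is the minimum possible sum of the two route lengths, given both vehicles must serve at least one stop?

Minimum combined distance: 75 m.

Try each way of splitting the stops between the two vehicles (each non-empty) and, for each split, find the best tour for each vehicle:
  {F} + {S, C, M, J}: 10 + 65 = 75
  {S} + {F, C, M, J}: 42 + 65 = 107
  {F, S} + {C, M, J}: 43 + 65 = 108
  {C} + {F, S, M, J}: 22 + 63 = 85
  {F, C} + {S, M, J}: 22 + 63 = 85
  {S, C} + {F, M, J}: 45 + 63 = 108
  … (15 splits in total)
Best: vehicle 1 H → F → H = 10; vehicle 2 H → S → J → M → C → H = 65; combined 75.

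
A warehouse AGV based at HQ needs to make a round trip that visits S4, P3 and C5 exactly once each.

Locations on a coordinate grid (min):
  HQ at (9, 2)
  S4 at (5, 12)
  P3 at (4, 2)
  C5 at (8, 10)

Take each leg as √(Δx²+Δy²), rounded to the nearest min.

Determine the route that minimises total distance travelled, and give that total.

HQ - S4 - P3 - C5 - HQ: 11+10+9+8 = 38
HQ - S4 - C5 - P3 - HQ: 11+4+9+5 = 29
HQ - P3 - S4 - C5 - HQ: 5+10+4+8 = 27
The minimum is 27.
One optimal route: HQ → P3 → S4 → C5 → HQ (or its reverse).

Minimum total distance: 27 min.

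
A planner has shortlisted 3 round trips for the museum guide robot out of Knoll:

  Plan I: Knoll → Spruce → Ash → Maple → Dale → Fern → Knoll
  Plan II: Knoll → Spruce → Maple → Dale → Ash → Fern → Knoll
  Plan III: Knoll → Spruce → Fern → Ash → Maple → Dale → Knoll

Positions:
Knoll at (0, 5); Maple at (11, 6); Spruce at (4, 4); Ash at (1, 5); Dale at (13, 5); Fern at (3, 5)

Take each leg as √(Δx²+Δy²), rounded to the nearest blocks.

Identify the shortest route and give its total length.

Plan I: 4 + 3 + 10 + 2 + 10 + 3 = 32
Plan II: 4 + 7 + 2 + 12 + 2 + 3 = 30
Plan III: 4 + 1 + 2 + 10 + 2 + 13 = 32

30 blocks — Plan II is the shortest.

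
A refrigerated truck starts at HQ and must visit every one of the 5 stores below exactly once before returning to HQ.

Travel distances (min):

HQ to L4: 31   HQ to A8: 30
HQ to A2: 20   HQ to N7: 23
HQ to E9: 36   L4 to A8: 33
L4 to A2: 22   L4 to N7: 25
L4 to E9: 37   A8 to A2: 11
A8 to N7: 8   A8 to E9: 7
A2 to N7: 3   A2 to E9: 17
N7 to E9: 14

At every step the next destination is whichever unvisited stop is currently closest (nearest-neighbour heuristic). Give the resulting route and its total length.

From HQ: distances to unvisited — A2=20, N7=23, A8=30, L4=31, E9=36. Nearest is A2 (20).
From A2: distances to unvisited — N7=3, A8=11, E9=17, L4=22. Nearest is N7 (3).
From N7: distances to unvisited — A8=8, E9=14, L4=25. Nearest is A8 (8).
From A8: distances to unvisited — E9=7, L4=33. Nearest is E9 (7).
From E9: distances to unvisited — L4=37. Nearest is L4 (37).
Return L4→HQ: 31.
Total = 20 + 3 + 8 + 7 + 37 + 31 = 106.

Total distance 106 min via the nearest-neighbour route HQ → A2 → N7 → A8 → E9 → L4 → HQ.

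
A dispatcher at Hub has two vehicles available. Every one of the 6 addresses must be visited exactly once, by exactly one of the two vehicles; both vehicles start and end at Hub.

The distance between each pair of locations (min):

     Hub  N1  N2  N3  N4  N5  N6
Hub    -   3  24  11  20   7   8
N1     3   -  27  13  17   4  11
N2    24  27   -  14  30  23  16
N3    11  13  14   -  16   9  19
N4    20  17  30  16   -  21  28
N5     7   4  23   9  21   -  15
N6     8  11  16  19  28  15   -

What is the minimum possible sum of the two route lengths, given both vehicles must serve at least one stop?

Minimum combined distance: 88 min.

Check every non-empty split of the stops between the two vehicles; for each half take its own optimal tour:
  {N1} + {N2, N3, N4, N5, N6}: 6 + 82 = 88
  {N2} + {N1, N3, N4, N5, N6}: 48 + 68 = 116
  {N1, N2} + {N3, N4, N5, N6}: 54 + 68 = 122
  {N3} + {N1, N2, N4, N5, N6}: 22 + 82 = 104
  {N1, N3} + {N2, N4, N5, N6}: 27 + 82 = 109
  {N2, N3} + {N1, N4, N5, N6}: 49 + 64 = 113
  … (31 splits in total)
Best: vehicle 1 Hub → N1 → Hub = 6; vehicle 2 Hub → N5 → N4 → N3 → N2 → N6 → Hub = 82; combined 88.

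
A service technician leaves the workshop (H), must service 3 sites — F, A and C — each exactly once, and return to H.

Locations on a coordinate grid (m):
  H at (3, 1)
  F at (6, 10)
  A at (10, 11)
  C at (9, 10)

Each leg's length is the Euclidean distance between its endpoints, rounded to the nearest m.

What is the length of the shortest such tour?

25 m — the shortest possible round trip.

There are 3 distinct closed tours to check (reversals are equivalent).
H → F → A → C → H: 9+4+1+11 = 25
H → F → C → A → H: 9+3+1+12 = 25
H → A → F → C → H: 12+4+3+11 = 30
The minimum is 25.
One optimal route: H → F → A → C → H (or its reverse).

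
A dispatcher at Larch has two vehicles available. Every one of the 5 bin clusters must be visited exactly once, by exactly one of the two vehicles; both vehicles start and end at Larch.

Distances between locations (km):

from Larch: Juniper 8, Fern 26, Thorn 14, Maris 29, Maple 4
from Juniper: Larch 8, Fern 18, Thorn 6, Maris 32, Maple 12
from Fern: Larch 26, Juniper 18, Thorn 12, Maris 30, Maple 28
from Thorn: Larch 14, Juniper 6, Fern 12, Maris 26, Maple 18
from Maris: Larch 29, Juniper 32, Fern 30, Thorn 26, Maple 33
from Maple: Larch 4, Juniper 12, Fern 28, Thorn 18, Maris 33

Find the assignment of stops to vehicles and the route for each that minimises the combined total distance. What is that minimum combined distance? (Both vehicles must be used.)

93 km — the smallest possible combined total.

Try each way of splitting the stops between the two vehicles (each non-empty) and, for each split, find the best tour for each vehicle:
  {Juniper} + {Fern, Thorn, Maris, Maple}: 16 + 93 = 109
  {Fern} + {Juniper, Thorn, Maris, Maple}: 52 + 77 = 129
  {Juniper, Fern} + {Thorn, Maris, Maple}: 52 + 77 = 129
  {Thorn} + {Juniper, Fern, Maris, Maple}: 28 + 93 = 121
  {Juniper, Thorn} + {Fern, Maris, Maple}: 28 + 91 = 119
  {Fern, Thorn} + {Juniper, Maris, Maple}: 52 + 77 = 129
  … (15 splits in total)
  {Juniper, Fern, Thorn, Maris} + {Maple}: 85 + 8 = 93  ← best
Best: vehicle 1 Larch → Juniper → Thorn → Fern → Maris → Larch = 85; vehicle 2 Larch → Maple → Larch = 8; combined 93.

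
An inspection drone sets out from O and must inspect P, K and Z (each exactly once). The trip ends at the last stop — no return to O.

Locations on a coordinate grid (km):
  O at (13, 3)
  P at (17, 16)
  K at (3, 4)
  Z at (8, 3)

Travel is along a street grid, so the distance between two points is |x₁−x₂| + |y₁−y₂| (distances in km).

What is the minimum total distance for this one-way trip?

There are 3! = 6 possible orderings.
O - P - K - Z: 17+26+6 = 49
O - P - Z - K: 17+22+6 = 45
O - K - P - Z: 11+26+22 = 59
O - K - Z - P: 11+6+22 = 39
O - Z - P - K: 5+22+26 = 53
O - Z - K - P: 5+6+26 = 37
The minimum is 37.
One shortest path: O → Z → K → P.

Minimum one-way distance = 37 km.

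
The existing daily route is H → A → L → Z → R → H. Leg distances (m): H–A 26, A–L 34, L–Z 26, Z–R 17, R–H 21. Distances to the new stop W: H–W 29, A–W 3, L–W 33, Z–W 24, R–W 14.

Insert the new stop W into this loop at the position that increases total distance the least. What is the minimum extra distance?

Insertion cost between consecutive stops i–j is d(i,W) + d(W,j) − d(i,j):
  between H and A: 29 + 3 − 26 = 6
  between A and L: 3 + 33 − 34 = 2
  between L and Z: 33 + 24 − 26 = 31
  between Z and R: 24 + 14 − 17 = 21
  between R and H: 14 + 29 − 21 = 22
Cheapest insertion is between A and L, adding 2.
New total = 124 + 2 = 126.

+2 m — insert W between A and L.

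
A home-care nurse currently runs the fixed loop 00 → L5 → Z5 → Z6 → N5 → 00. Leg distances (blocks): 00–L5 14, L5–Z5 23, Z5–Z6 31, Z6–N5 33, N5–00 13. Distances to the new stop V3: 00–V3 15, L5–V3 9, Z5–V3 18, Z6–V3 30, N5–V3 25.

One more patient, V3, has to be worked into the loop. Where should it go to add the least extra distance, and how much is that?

Minimum extra distance: 4 blocks, inserting V3 between L5 and Z5.

Insertion cost between consecutive stops i–j is d(i,V3) + d(V3,j) − d(i,j):
  between 00 and L5: 15 + 9 − 14 = 10
  between L5 and Z5: 9 + 18 − 23 = 4
  between Z5 and Z6: 18 + 30 − 31 = 17
  between Z6 and N5: 30 + 25 − 33 = 22
  between N5 and 00: 25 + 15 − 13 = 27
Cheapest insertion is between L5 and Z5, adding 4.
New total = 114 + 4 = 118.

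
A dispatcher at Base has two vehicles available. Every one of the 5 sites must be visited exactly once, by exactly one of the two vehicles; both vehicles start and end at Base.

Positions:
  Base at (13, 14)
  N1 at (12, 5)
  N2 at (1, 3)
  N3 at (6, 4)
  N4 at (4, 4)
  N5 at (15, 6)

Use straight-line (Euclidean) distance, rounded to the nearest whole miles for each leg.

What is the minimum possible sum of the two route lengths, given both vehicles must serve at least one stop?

Minimum combined distance: 52 miles.

Check every non-empty split of the stops between the two vehicles; for each half take its own optimal tour:
  {N1} + {N2, N3, N4, N5}: 18 + 38 = 56
  {N2} + {N1, N3, N4, N5}: 32 + 32 = 64
  {N1, N2} + {N3, N4, N5}: 36 + 32 = 68
  {N3} + {N1, N2, N4, N5}: 24 + 38 = 62
  {N1, N3} + {N2, N4, N5}: 27 + 38 = 65
  {N2, N3} + {N1, N4, N5}: 33 + 32 = 65
  … (15 splits in total)
  {N1, N2, N3, N4} + {N5}: 36 + 16 = 52  ← best
Best: vehicle 1 Base → N1 → N3 → N2 → N4 → Base = 36; vehicle 2 Base → N5 → Base = 16; combined 52.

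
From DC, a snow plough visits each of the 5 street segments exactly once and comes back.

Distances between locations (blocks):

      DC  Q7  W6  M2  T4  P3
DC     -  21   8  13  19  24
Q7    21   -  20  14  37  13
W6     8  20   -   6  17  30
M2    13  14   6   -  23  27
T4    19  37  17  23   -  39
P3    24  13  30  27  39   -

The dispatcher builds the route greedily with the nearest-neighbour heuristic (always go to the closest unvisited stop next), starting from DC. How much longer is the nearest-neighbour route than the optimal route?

Excess over optimum: 6 blocks.

From DC: W6=8, M2=13, T4=19, Q7=21, P3=24 → choose W6 (8).
From W6: M2=6, T4=17, Q7=20, P3=30 → choose M2 (6).
From M2: Q7=14, T4=23, P3=27 → choose Q7 (14).
From Q7: P3=13, T4=37 → choose P3 (13).
From P3: T4=39 → choose T4 (39).
NN route DC → W6 → M2 → Q7 → P3 → T4 → DC costs 99.
Optimal: DC → T4 → W6 → M2 → Q7 → P3 → DC costs 93 (by enumerating all 60 distinct tours).
Excess = 99 − 93 = 6.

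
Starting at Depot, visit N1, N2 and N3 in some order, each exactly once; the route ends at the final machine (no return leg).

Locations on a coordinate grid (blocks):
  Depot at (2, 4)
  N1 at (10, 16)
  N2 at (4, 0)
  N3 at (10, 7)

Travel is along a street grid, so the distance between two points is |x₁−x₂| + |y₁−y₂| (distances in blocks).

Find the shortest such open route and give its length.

Minimum one-way distance = 28 blocks.

There are 3! = 6 possible orderings.
Depot → N1 → N2 → N3: 20+22+13 = 55
Depot → N1 → N3 → N2: 20+9+13 = 42
Depot → N2 → N1 → N3: 6+22+9 = 37
Depot → N2 → N3 → N1: 6+13+9 = 28
Depot → N3 → N1 → N2: 11+9+22 = 42
Depot → N3 → N2 → N1: 11+13+22 = 46
The minimum is 28.
One shortest path: Depot → N2 → N3 → N1.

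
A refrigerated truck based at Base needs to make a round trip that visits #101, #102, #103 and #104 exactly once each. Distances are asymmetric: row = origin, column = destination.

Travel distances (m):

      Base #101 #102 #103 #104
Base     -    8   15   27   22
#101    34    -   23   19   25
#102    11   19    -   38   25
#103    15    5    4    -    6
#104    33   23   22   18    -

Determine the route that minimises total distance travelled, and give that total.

66 m — the shortest possible round trip.

Base - #101 - #102 - #103 - #104 - Base: 8+23+38+6+33 = 108
Base - #101 - #102 - #104 - #103 - Base: 8+23+25+18+15 = 89
Base - #101 - #103 - #102 - #104 - Base: 8+19+4+25+33 = 89
Base - #101 - #103 - #104 - #102 - Base: 8+19+6+22+11 = 66
Base - #101 - #104 - #102 - #103 - Base: 8+25+22+38+15 = 108
Base - #101 - #104 - #103 - #102 - Base: 8+25+18+4+11 = 66
Base - #102 - #101 - #103 - #104 - Base: 15+19+19+6+33 = 92
Base - #102 - #101 - #104 - #103 - Base: 15+19+25+18+15 = 92
Base - #102 - #103 - #101 - #104 - Base: 15+38+5+25+33 = 116
Base - #102 - #103 - #104 - #101 - Base: 15+38+6+23+34 = 116
Base - #102 - #104 - #101 - #103 - Base: 15+25+23+19+15 = 97
Base - #102 - #104 - #103 - #101 - Base: 15+25+18+5+34 = 97
Base - #103 - #101 - #102 - #104 - Base: 27+5+23+25+33 = 113
Base - #103 - #101 - #104 - #102 - Base: 27+5+25+22+11 = 90
… (10 more)
The minimum is 66.
One optimal route: Base → #101 → #103 → #104 → #102 → Base.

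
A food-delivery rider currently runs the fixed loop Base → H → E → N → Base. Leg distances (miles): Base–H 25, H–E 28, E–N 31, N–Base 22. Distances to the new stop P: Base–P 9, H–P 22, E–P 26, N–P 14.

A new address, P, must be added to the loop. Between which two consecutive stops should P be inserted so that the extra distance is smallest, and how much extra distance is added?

Minimum extra distance: 1 miles, inserting P between N and Base.

Insertion cost between consecutive stops i–j is d(i,P) + d(P,j) − d(i,j):
  between Base and H: 9 + 22 − 25 = 6
  between H and E: 22 + 26 − 28 = 20
  between E and N: 26 + 14 − 31 = 9
  between N and Base: 14 + 9 − 22 = 1
Cheapest insertion is between N and Base, adding 1.
New total = 106 + 1 = 107.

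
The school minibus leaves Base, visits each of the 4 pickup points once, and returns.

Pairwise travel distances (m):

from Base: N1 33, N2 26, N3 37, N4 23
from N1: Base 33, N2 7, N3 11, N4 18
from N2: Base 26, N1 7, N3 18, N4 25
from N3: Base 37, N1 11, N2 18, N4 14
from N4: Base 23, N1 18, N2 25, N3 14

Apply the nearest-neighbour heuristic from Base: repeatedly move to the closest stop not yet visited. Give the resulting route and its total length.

Nearest-neighbour total = 81 m; route Base → N4 → N3 → N1 → N2 → Base.

From Base: distances to unvisited — N4=23, N2=26, N1=33, N3=37. Nearest is N4 (23).
From N4: distances to unvisited — N3=14, N1=18, N2=25. Nearest is N3 (14).
From N3: distances to unvisited — N1=11, N2=18. Nearest is N1 (11).
From N1: distances to unvisited — N2=7. Nearest is N2 (7).
Return N2→Base: 26.
Total = 23 + 14 + 11 + 7 + 26 = 81.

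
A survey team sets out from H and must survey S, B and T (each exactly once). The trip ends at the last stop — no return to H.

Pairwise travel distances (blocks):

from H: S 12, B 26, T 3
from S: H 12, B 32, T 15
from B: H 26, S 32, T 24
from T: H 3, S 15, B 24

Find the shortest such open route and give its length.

There are 3! = 6 possible orderings.
H - S - B - T: 12+32+24 = 68
H - S - T - B: 12+15+24 = 51
H - B - S - T: 26+32+15 = 73
H - B - T - S: 26+24+15 = 65
H - T - S - B: 3+15+32 = 50
H - T - B - S: 3+24+32 = 59
The minimum is 50.
One shortest path: H → T → S → B.

50 blocks — the minimum one-way total.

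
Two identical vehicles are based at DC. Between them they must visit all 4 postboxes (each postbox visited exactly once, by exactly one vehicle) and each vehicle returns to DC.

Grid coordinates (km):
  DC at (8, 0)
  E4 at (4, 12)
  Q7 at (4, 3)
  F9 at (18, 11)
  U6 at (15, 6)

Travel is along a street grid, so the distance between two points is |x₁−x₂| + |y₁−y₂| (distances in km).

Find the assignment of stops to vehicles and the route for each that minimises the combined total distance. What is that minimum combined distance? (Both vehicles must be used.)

Minimum combined distance: 66 km.

Check every non-empty split of the stops between the two vehicles; for each half take its own optimal tour:
  {E4} + {Q7, F9, U6}: 32 + 50 = 82
  {Q7} + {E4, F9, U6}: 14 + 52 = 66
  {E4, Q7} + {F9, U6}: 32 + 42 = 74
  {F9} + {E4, Q7, U6}: 42 + 46 = 88
  {E4, F9} + {Q7, U6}: 52 + 34 = 86
  {Q7, F9} + {E4, U6}: 50 + 46 = 96
  … (7 splits in total)
Best: vehicle 1 DC → Q7 → DC = 14; vehicle 2 DC → E4 → F9 → U6 → DC = 52; combined 66.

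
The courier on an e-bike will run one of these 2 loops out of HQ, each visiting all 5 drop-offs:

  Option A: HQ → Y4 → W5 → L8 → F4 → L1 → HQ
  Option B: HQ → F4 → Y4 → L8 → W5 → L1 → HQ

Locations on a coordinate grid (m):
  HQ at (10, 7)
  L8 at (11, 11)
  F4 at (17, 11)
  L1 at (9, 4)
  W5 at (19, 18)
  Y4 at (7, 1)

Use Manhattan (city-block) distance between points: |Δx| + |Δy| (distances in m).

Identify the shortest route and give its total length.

Option A: 9 + 29 + 15 + 6 + 15 + 4 = 78
Option B: 11 + 20 + 14 + 15 + 24 + 4 = 88

78 m — Option A is the shortest.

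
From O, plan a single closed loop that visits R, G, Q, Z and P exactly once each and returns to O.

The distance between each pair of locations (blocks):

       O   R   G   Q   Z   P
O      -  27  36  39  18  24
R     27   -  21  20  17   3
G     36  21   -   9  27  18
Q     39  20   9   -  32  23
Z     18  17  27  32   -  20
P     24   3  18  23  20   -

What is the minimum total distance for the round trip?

With 5 stops there are 5!/2 = 60 distinct round trips (a route and its reverse cost the same).
O→R→G→Q→Z→P→O: 27+21+9+32+20+24 = 133
O→R→G→Q→P→Z→O: 27+21+9+23+20+18 = 118
O→R→G→Z→Q→P→O: 27+21+27+32+23+24 = 154
O→R→G→Z→P→Q→O: 27+21+27+20+23+39 = 157
O→R→G→P→Q→Z→O: 27+21+18+23+32+18 = 139
O→R→G→P→Z→Q→O: 27+21+18+20+32+39 = 157
O→R→Q→G→Z→P→O: 27+20+9+27+20+24 = 127
O→R→Q→G→P→Z→O: 27+20+9+18+20+18 = 112
O→R→Q→Z→G→P→O: 27+20+32+27+18+24 = 148
O→R→Q→Z→P→G→O: 27+20+32+20+18+36 = 153
O→R→Q→P→G→Z→O: 27+20+23+18+27+18 = 133
O→R→Q→P→Z→G→O: 27+20+23+20+27+36 = 153
O→R→Z→G→Q→P→O: 27+17+27+9+23+24 = 127
O→R→Z→G→P→Q→O: 27+17+27+18+23+39 = 151
… (46 more)
O→Z→G→Q→R→P→O: 18+27+9+20+3+24 = 101  ← best
The minimum is 101.
One optimal route: O → Z → G → Q → R → P → O (or its reverse).

Minimum total distance: 101 blocks.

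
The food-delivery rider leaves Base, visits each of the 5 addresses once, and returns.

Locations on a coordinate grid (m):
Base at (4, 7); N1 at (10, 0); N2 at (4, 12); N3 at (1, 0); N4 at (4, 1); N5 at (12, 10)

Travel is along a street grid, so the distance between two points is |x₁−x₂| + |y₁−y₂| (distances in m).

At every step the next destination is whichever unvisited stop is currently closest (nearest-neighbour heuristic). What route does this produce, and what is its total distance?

Nearest-neighbour total = 48 m; route Base → N2 → N5 → N1 → N4 → N3 → Base.

From Base: distances to unvisited — N2=5, N4=6, N3=10, N5=11, N1=13. Nearest is N2 (5).
From N2: distances to unvisited — N5=10, N4=11, N3=15, N1=18. Nearest is N5 (10).
From N5: distances to unvisited — N1=12, N4=17, N3=21. Nearest is N1 (12).
From N1: distances to unvisited — N4=7, N3=9. Nearest is N4 (7).
From N4: distances to unvisited — N3=4. Nearest is N3 (4).
Return N3→Base: 10.
Total = 5 + 10 + 12 + 7 + 4 + 10 = 48.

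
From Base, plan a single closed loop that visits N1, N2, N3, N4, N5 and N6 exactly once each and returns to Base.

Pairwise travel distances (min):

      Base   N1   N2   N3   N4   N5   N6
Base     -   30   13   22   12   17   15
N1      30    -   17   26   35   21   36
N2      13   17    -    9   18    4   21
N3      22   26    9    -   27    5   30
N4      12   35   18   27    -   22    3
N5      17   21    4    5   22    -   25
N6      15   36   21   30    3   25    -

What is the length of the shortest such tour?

Shortest round trip = 99 min.

Base → N1 → N2 → N3 → N4 → N5 → N6 → Base: 30+17+9+27+22+25+15 = 145
Base → N1 → N2 → N3 → N4 → N6 → N5 → Base: 30+17+9+27+3+25+17 = 128
Base → N1 → N2 → N3 → N5 → N4 → N6 → Base: 30+17+9+5+22+3+15 = 101
Base → N1 → N2 → N3 → N5 → N6 → N4 → Base: 30+17+9+5+25+3+12 = 101
Base → N1 → N2 → N3 → N6 → N4 → N5 → Base: 30+17+9+30+3+22+17 = 128
Base → N1 → N2 → N3 → N6 → N5 → N4 → Base: 30+17+9+30+25+22+12 = 145
Base → N1 → N2 → N4 → N3 → N5 → N6 → Base: 30+17+18+27+5+25+15 = 137
Base → N1 → N2 → N4 → N3 → N6 → N5 → Base: 30+17+18+27+30+25+17 = 164
… (352 more)
Base → N2 → N3 → N5 → N1 → N6 → N4 → Base: 13+9+5+21+36+3+12 = 99  ← best
The minimum is 99.
One optimal route: Base → N2 → N3 → N5 → N1 → N6 → N4 → Base (or its reverse).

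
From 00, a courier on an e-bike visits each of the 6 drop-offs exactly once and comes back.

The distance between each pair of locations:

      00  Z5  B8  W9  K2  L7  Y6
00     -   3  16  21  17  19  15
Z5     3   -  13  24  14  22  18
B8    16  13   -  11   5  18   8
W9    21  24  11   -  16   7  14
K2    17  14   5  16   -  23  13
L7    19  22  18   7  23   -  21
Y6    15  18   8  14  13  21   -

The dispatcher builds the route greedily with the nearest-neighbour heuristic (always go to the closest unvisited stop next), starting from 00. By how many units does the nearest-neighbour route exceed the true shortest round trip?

00: Z5=3, Y6=15, B8=16, K2=17, L7=19, W9=21 ⇒ Z5
Z5: B8=13, K2=14, Y6=18, L7=22, W9=24 ⇒ B8
B8: K2=5, Y6=8, W9=11, L7=18 ⇒ K2
K2: Y6=13, W9=16, L7=23 ⇒ Y6
Y6: W9=14, L7=21 ⇒ W9
W9: L7=7 ⇒ L7
NN route 00 → Z5 → B8 → K2 → Y6 → W9 → L7 → 00 costs 74.
Optimal: 00 → Z5 → K2 → B8 → Y6 → W9 → L7 → 00 costs 70 (by enumerating all 360 distinct tours).
Excess = 74 − 70 = 4.

Excess over optimum: 4.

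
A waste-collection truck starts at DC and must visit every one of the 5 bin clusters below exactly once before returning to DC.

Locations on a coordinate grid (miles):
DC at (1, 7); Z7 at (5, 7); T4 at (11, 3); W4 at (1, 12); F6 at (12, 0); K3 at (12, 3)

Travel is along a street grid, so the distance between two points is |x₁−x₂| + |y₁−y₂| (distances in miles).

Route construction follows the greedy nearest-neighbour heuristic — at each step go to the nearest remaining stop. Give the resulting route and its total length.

Total distance 54 miles via the nearest-neighbour route DC → Z7 → W4 → T4 → K3 → F6 → DC.

At DC the remaining stops are Z7 4, W4 5, T4 14, K3 15, F6 18; go to Z7.
At Z7 the remaining stops are W4 9, T4 10, K3 11, F6 14; go to W4.
At W4 the remaining stops are T4 19, K3 20, F6 23; go to T4.
At T4 the remaining stops are K3 1, F6 4; go to K3.
At K3 the remaining stops are F6 3; go to F6.
Return F6→DC: 18.
Total = 4 + 9 + 19 + 1 + 3 + 18 = 54.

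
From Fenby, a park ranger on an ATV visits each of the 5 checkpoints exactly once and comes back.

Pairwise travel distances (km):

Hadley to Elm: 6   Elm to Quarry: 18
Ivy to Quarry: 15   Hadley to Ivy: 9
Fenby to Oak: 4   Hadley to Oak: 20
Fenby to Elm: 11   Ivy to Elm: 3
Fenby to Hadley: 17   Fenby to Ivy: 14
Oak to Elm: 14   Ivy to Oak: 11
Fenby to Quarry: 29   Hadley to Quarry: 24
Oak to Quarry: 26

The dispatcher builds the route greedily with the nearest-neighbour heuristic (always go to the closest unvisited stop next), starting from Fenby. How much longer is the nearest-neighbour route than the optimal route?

Fenby: Oak=4, Elm=11, Ivy=14, Hadley=17, Quarry=29 ⇒ Oak
Oak: Ivy=11, Elm=14, Hadley=20, Quarry=26 ⇒ Ivy
Ivy: Elm=3, Hadley=9, Quarry=15 ⇒ Elm
Elm: Hadley=6, Quarry=18 ⇒ Hadley
Hadley: Quarry=24 ⇒ Quarry
NN route Fenby → Oak → Ivy → Elm → Hadley → Quarry → Fenby costs 77.
Optimal: Fenby → Hadley → Elm → Ivy → Quarry → Oak → Fenby costs 71 (by enumerating all 60 distinct tours).
Excess = 77 − 71 = 6.

The nearest-neighbour route is 6 km longer than optimal.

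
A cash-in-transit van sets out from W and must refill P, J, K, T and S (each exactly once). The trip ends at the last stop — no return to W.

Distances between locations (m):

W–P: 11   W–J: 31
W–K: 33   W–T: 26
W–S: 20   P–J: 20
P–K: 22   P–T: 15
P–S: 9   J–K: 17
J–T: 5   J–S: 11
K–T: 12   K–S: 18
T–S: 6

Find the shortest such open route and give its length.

48 m — the minimum one-way total.

There are 5! = 120 possible orderings.
W → P → J → K → T → S: 11+20+17+12+6 = 66
W → P → J → K → S → T: 11+20+17+18+6 = 72
W → P → J → T → K → S: 11+20+5+12+18 = 66
W → P → J → T → S → K: 11+20+5+6+18 = 60
W → P → J → S → K → T: 11+20+11+18+12 = 72
W → P → J → S → T → K: 11+20+11+6+12 = 60
W → P → K → J → T → S: 11+22+17+5+6 = 61
W → P → K → J → S → T: 11+22+17+11+6 = 67
W → P → K → T → J → S: 11+22+12+5+11 = 61
W → P → K → T → S → J: 11+22+12+6+11 = 62
W → P → K → S → J → T: 11+22+18+11+5 = 67
W → P → K → S → T → J: 11+22+18+6+5 = 62
W → P → T → J → K → S: 11+15+5+17+18 = 66
W → P → T → J → S → K: 11+15+5+11+18 = 60
… (106 more)
W → P → S → J → T → K: 11+9+11+5+12 = 48  ← best
The minimum is 48.
One shortest path: W → P → S → J → T → K.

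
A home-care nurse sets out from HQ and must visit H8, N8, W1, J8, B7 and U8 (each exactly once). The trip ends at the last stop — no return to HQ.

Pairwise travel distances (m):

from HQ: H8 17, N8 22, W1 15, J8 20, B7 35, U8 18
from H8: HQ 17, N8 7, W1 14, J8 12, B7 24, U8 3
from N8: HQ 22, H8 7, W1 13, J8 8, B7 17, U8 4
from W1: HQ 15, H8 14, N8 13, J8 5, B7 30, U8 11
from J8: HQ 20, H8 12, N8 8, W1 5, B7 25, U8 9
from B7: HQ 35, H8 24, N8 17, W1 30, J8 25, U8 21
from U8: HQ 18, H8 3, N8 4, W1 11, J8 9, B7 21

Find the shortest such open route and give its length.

There are 6! = 720 possible orderings.
HQ → H8 → N8 → W1 → J8 → B7 → U8: 17+7+13+5+25+21 = 88
HQ → H8 → N8 → W1 → J8 → U8 → B7: 17+7+13+5+9+21 = 72
HQ → H8 → N8 → W1 → B7 → J8 → U8: 17+7+13+30+25+9 = 101
HQ → H8 → N8 → W1 → B7 → U8 → J8: 17+7+13+30+21+9 = 97
HQ → H8 → N8 → W1 → U8 → J8 → B7: 17+7+13+11+9+25 = 82
HQ → H8 → N8 → W1 → U8 → B7 → J8: 17+7+13+11+21+25 = 94
HQ → H8 → N8 → J8 → W1 → B7 → U8: 17+7+8+5+30+21 = 88
HQ → H8 → N8 → J8 → W1 → U8 → B7: 17+7+8+5+11+21 = 69
… (712 more)
HQ → W1 → J8 → H8 → U8 → N8 → B7: 15+5+12+3+4+17 = 56  ← best
The minimum is 56.
One shortest path: HQ → W1 → J8 → H8 → U8 → N8 → B7.

Minimum one-way distance = 56 m.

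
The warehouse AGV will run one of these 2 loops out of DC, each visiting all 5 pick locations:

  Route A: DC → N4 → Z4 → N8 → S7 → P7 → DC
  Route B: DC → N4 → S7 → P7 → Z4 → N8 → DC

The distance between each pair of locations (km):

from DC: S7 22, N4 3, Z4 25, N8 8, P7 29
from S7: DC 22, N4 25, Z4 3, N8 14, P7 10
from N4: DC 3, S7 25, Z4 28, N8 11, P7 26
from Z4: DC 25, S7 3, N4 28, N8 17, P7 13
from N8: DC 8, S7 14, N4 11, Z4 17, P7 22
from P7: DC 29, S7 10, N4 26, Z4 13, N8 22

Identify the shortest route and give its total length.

Route A: 3 + 28 + 17 + 14 + 10 + 29 = 101
Route B: 3 + 25 + 10 + 13 + 17 + 8 = 76

Shortest is Route B, total 76 km.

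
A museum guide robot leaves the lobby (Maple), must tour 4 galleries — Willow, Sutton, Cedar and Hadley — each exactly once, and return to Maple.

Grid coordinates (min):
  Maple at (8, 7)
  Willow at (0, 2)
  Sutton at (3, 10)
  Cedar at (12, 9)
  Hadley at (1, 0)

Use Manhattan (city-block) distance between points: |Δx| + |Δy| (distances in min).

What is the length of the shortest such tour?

Shortest round trip = 44 min.

Maple-Willow-Sutton-Cedar-Hadley-Maple: 13+11+10+20+14 = 68
Maple-Willow-Sutton-Hadley-Cedar-Maple: 13+11+12+20+6 = 62
Maple-Willow-Cedar-Sutton-Hadley-Maple: 13+19+10+12+14 = 68
Maple-Willow-Cedar-Hadley-Sutton-Maple: 13+19+20+12+8 = 72
Maple-Willow-Hadley-Sutton-Cedar-Maple: 13+3+12+10+6 = 44
Maple-Willow-Hadley-Cedar-Sutton-Maple: 13+3+20+10+8 = 54
Maple-Sutton-Willow-Cedar-Hadley-Maple: 8+11+19+20+14 = 72
Maple-Sutton-Willow-Hadley-Cedar-Maple: 8+11+3+20+6 = 48
Maple-Sutton-Cedar-Willow-Hadley-Maple: 8+10+19+3+14 = 54
Maple-Sutton-Hadley-Willow-Cedar-Maple: 8+12+3+19+6 = 48
Maple-Cedar-Willow-Sutton-Hadley-Maple: 6+19+11+12+14 = 62
Maple-Cedar-Sutton-Willow-Hadley-Maple: 6+10+11+3+14 = 44
The minimum is 44.
One optimal route: Maple → Willow → Hadley → Sutton → Cedar → Maple (or its reverse).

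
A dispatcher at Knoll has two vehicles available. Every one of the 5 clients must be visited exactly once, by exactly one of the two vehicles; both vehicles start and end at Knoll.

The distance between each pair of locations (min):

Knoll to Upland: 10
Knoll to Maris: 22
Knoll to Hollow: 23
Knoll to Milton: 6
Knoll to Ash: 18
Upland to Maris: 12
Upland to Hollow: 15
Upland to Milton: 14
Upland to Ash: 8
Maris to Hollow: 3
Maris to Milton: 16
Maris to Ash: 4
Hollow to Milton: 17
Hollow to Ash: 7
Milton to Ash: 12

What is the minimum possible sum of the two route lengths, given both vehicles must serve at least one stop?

60 min — the smallest possible combined total.

There are 2^4 − 1 = 15 ways to divide the 5 stops into two non-empty groups. For each, the best each vehicle can do is its own shortest tour through its group:
  {Upland} + {Maris, Hollow, Milton, Ash}: 20 + 48 = 68
  {Maris} + {Upland, Hollow, Milton, Ash}: 44 + 48 = 92
  {Upland, Maris} + {Hollow, Milton, Ash}: 44 + 48 = 92
  {Hollow} + {Upland, Maris, Milton, Ash}: 46 + 44 = 90
  {Upland, Hollow} + {Maris, Milton, Ash}: 48 + 44 = 92
  {Maris, Hollow} + {Upland, Milton, Ash}: 48 + 36 = 84
  … (15 splits in total)
  {Milton} + {Upland, Maris, Hollow, Ash}: 12 + 48 = 60  ← best
Best: vehicle 1 Knoll → Milton → Knoll = 12; vehicle 2 Knoll → Upland → Ash → Maris → Hollow → Knoll = 48; combined 60.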